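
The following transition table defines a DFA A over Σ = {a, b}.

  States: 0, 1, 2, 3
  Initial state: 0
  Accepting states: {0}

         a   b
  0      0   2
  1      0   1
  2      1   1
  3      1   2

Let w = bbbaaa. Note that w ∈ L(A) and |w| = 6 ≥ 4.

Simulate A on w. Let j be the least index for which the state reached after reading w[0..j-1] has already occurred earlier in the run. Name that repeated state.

Run of A on w = b b b a a a:
  step 0: 0  (start)
  step 1: 2  (read b: 0→2)
  step 2: 1  (read b: 2→1)
  step 3: 1  (read b: 1→1)   ← first repeat (1 seen earlier)
  step 4: 0  (read a: 1→0)
  step 5: 0  (read a: 0→0)
  step 6: 0  (read a: 0→0)

The earliest repeat is at step j = 3: A is in 1, which it already visited at step i = 2.
Pumping length from the standard proof: p = 4 (the number of states). The repeated state found above gives |xy| = j ≤ 4 and |y| = j − i ≥ 1.

1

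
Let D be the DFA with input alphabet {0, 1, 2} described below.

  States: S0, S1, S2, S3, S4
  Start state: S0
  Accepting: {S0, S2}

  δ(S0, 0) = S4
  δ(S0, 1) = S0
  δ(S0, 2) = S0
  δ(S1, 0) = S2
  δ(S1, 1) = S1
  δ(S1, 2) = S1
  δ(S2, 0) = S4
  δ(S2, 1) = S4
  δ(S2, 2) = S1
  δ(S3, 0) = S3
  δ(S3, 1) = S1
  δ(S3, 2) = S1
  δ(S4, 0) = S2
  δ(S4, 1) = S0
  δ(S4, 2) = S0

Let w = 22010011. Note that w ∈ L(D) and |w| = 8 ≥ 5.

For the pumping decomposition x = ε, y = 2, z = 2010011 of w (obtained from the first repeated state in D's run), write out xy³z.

xy^3z = ε·2·2·2·2010011 = 2222010011.
Reading y = 2 takes D from S0 back to S0, so after x·y·y·y the machine is still in S0, and z then leads to the accepting state S0. Hence 2222010011 ∈ L(D).

2222010011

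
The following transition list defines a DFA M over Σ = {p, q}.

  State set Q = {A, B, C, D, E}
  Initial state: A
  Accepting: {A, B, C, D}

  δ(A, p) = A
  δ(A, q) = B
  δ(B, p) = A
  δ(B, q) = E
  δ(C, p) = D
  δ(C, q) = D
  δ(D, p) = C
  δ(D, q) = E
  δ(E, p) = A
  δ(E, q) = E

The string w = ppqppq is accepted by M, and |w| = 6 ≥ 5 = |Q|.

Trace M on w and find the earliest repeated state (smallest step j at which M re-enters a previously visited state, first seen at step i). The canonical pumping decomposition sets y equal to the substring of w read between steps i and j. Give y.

State sequence: A -p-> A -p-> A -q-> B -p-> A -p-> A -q-> B
First repeat at step 1: A was already visited.

So i = 0, j = 1, giving x = w[0:0] = ε, y = w[0:1] = p, z = w[1:6] = pqppq.
Check: |xy| = 1 ≤ 5 and |y| = 1 ≥ 1. Reading y takes M from A back to A, so every xyⁱz is accepted.

p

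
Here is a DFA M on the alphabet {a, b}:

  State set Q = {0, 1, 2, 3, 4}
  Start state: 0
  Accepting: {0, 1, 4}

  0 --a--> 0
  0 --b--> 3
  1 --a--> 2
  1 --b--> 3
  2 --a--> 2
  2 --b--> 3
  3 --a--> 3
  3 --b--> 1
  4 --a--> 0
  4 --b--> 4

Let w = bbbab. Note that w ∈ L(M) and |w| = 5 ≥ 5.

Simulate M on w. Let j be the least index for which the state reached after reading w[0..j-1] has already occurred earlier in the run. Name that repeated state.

3

Run of M on w = b b b a b:
  step 0: 0  (start)
  step 1: 3  (read b: 0→3)
  step 2: 1  (read b: 3→1)
  step 3: 3  (read b: 1→3)   ← first repeat (3 seen earlier)
  step 4: 3  (read a: 3→3)
  step 5: 1  (read b: 3→1)

The earliest repeat is at step j = 3: M is in 3, which it already visited at step i = 1.
Pumping length from the standard proof: p = 5 (the number of states). The repeated state found above gives |xy| = j ≤ 5 and |y| = j − i ≥ 1.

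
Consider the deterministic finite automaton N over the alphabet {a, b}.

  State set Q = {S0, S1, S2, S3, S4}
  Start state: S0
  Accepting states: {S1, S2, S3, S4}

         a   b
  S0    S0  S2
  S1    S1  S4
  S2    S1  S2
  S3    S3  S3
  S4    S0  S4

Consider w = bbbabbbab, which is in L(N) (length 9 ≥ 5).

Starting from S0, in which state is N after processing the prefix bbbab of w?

S4

State sequence: S0 -b-> S2 -b-> S2 -b-> S2 -a-> S1 -b-> S4

After reading 5 characters, N is in state S4.
(This kind of state-tracing is the core of the pumping-lemma construction: with 5 states, pigeonhole forces a repeat within the first 5 steps.)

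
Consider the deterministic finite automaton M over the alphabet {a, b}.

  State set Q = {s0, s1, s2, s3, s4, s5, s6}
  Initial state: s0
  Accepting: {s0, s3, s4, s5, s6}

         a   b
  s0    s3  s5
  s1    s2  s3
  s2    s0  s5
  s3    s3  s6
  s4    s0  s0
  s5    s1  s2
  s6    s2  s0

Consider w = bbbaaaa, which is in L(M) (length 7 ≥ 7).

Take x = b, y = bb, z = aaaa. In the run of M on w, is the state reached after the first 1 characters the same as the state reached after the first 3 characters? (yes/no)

yes

Run of M on the first 3 characters of w = b b b:
  step 0: s0  (start)
  step 1: s5  (read b: s0→s5)
  step 2: s2  (read b: s5→s2)
  step 3: s5  (read b: s2→s5)

After x (step 1): s5. After xy (step 3): s5.
They match, so y = bb drives M around a cycle from s5 back to itself; pumping y any number of times keeps M in s5 before reading z, and xyⁱz ∈ L(M) for every i ≥ 0.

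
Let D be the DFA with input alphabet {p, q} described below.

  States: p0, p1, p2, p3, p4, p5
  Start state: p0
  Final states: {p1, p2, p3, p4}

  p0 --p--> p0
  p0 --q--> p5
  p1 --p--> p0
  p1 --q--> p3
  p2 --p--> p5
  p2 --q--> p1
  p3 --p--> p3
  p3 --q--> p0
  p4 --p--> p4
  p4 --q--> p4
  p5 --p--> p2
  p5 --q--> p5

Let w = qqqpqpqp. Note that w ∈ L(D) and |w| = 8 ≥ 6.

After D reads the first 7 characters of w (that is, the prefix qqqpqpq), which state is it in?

State sequence: p0 -q-> p5 -q-> p5 -q-> p5 -p-> p2 -q-> p1 -p-> p0 -q-> p5

After reading 7 characters, D is in state p5.
(This kind of state-tracing is the core of the pumping-lemma construction: with 6 states, pigeonhole forces a repeat within the first 6 steps.)

p5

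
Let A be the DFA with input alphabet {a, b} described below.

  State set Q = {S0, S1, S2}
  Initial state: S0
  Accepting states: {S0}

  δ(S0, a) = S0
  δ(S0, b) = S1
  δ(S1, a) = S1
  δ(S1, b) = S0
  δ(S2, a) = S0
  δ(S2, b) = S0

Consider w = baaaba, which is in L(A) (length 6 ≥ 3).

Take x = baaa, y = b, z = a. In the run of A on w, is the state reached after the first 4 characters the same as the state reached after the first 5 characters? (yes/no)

no

State sequence: S0 -b-> S1 -a-> S1 -a-> S1 -a-> S1 -b-> S0

After x (step 4): S1. After xy (step 5): S0.
They differ (S1 ≠ S0), so y is not a cycle from the state after x; this split is not the one the pumping-lemma construction produces, and pumping y need not keep the string in L(A).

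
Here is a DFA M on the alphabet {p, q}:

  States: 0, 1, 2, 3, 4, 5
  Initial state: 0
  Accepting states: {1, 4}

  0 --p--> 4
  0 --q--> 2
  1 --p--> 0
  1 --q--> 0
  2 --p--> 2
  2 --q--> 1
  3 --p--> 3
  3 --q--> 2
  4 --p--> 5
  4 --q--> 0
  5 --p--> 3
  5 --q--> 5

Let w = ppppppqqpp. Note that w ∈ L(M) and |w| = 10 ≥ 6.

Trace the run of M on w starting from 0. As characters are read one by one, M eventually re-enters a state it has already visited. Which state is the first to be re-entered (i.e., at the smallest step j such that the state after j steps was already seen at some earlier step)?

3

Run of M on w = p p p p p p q q p p:
  step 0: 0  (start)
  step 1: 4  (read p: 0→4)
  step 2: 5  (read p: 4→5)
  step 3: 3  (read p: 5→3)
  step 4: 3  (read p: 3→3)   ← first repeat (3 seen earlier)
  step 5: 3  (read p: 3→3)
  step 6: 3  (read p: 3→3)
  step 7: 2  (read q: 3→2)
  step 8: 1  (read q: 2→1)
  step 9: 0  (read p: 1→0)
  step 10: 4  (read p: 0→4)

The earliest repeat is at step j = 4: M is in 3, which it already visited at step i = 3.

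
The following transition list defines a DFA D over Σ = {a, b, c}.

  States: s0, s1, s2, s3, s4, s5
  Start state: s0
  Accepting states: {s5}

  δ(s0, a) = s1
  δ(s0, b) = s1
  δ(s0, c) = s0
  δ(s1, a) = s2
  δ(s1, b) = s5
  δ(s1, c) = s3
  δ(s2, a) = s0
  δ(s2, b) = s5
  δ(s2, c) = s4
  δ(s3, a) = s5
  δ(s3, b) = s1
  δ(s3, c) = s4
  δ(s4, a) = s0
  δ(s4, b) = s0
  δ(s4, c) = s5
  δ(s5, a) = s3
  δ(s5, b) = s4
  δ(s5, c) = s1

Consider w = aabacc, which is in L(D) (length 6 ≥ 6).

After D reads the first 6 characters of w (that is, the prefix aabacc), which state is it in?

s5

Run of D on the first 6 characters of w = a a b a c c:
  step 0: s0  (start)
  step 1: s1  (read a: s0→s1)
  step 2: s2  (read a: s1→s2)
  step 3: s5  (read b: s2→s5)
  step 4: s3  (read a: s5→s3)
  step 5: s4  (read c: s3→s4)
  step 6: s5  (read c: s4→s5)

After reading 6 characters, D is in state s5.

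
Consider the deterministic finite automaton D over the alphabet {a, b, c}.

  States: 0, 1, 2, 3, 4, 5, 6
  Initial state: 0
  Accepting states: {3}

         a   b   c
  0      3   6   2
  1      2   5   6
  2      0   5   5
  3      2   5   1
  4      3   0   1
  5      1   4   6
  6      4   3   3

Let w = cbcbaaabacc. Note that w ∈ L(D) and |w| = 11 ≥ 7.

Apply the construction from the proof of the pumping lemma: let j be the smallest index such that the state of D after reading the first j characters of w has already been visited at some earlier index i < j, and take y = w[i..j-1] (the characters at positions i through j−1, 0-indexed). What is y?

Run of D on w = c b c b a a a b a c c:
  step 0: 0  (start)
  step 1: 2  (read c: 0→2)
  step 2: 5  (read b: 2→5)
  step 3: 6  (read c: 5→6)
  step 4: 3  (read b: 6→3)
  step 5: 2  (read a: 3→2)   ← first repeat (2 seen earlier)
  step 6: 0  (read a: 2→0)
  step 7: 3  (read a: 0→3)
  step 8: 5  (read b: 3→5)
  step 9: 1  (read a: 5→1)
  step 10: 6  (read c: 1→6)
  step 11: 3  (read c: 6→3)

So i = 1, j = 5, giving x = w[0:1] = c, y = w[1:5] = bcba, z = w[5:11] = aabacc.
Check: |xy| = 5 ≤ 7 and |y| = 4 ≥ 1. Reading y takes D from 2 back to 2, so every xyⁱz is accepted.

bcba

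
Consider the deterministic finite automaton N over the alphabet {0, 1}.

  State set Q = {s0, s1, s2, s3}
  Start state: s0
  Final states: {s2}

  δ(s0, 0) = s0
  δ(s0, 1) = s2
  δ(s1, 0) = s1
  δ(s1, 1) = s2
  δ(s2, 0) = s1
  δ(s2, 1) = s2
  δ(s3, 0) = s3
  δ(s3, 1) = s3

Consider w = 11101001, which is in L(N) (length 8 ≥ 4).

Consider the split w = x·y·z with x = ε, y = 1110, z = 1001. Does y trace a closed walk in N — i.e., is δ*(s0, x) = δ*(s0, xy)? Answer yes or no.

no

State sequence: s0 -1-> s2 -1-> s2 -1-> s2 -0-> s1

After x (step 0): s0. After xy (step 4): s1.
They differ (s0 ≠ s1), so y is not a cycle from the state after x; this split is not the one the pumping-lemma construction produces, and pumping y need not keep the string in L(N).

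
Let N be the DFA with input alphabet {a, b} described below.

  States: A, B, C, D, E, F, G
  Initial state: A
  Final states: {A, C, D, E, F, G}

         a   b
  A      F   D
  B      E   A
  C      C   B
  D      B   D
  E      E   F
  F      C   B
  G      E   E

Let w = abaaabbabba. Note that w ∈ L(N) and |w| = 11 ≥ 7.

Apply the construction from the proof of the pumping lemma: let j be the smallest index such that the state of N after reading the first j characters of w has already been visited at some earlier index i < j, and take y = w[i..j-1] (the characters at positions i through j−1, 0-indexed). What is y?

Run of N on w = a b a a a b b a b b a:
  step 0: A  (start)
  step 1: F  (read a: A→F)
  step 2: B  (read b: F→B)
  step 3: E  (read a: B→E)
  step 4: E  (read a: E→E)   ← first repeat (E seen earlier)
  step 5: E  (read a: E→E)
  step 6: F  (read b: E→F)
  step 7: B  (read b: F→B)
  step 8: E  (read a: B→E)
  step 9: F  (read b: E→F)
  step 10: B  (read b: F→B)
  step 11: E  (read a: B→E)

So i = 3, j = 4, giving x = w[0:3] = aba, y = w[3:4] = a, z = w[4:11] = abbabba.
Check: |xy| = 4 ≤ 7 and |y| = 1 ≥ 1. Reading y takes N from E back to E, so every xyⁱz is accepted.
Pumping length from the standard proof: p = 7 (the number of states). The repeated state found above gives |xy| = j ≤ 7 and |y| = j − i ≥ 1.

a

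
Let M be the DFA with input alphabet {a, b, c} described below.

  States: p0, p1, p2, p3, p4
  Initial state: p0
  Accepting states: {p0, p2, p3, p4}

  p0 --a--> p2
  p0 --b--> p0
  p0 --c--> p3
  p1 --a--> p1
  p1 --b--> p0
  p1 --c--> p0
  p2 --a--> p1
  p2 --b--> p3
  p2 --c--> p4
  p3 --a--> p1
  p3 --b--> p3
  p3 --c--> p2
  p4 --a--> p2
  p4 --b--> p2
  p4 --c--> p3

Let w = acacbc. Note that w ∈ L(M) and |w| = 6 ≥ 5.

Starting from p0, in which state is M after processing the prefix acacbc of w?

State sequence: p0 -a-> p2 -c-> p4 -a-> p2 -c-> p4 -b-> p2 -c-> p4

After reading 6 characters, M is in state p4.

p4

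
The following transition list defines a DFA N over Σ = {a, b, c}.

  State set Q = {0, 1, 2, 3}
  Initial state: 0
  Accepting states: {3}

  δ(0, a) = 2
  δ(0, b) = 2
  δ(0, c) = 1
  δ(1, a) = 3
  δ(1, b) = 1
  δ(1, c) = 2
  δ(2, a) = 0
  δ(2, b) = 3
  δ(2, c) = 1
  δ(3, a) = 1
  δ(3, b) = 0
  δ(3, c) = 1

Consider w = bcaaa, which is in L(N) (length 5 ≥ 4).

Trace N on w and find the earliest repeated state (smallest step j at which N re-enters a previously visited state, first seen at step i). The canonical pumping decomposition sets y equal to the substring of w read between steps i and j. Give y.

State sequence: 0 -b-> 2 -c-> 1 -a-> 3 -a-> 1 -a-> 3
First repeat at step 4: 1 was already visited.

So i = 2, j = 4, giving x = w[0:2] = bc, y = w[2:4] = aa, z = w[4:5] = a.
Check: |xy| = 4 ≤ 4 and |y| = 2 ≥ 1. Reading y takes N from 1 back to 1, so every xyⁱz is accepted.

aa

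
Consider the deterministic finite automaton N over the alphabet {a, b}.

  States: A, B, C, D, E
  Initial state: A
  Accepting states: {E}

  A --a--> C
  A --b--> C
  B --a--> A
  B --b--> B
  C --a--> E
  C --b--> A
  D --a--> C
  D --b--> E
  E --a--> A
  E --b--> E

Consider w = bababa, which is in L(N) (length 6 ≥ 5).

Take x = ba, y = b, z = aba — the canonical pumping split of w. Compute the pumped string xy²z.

xy^2z = ba·b·b·aba = babbaba.
Reading y = b takes N from E back to E, so after x·y·y the machine is still in E, and z then leads to the accepting state E. Hence babbaba ∈ L(N).

babbaba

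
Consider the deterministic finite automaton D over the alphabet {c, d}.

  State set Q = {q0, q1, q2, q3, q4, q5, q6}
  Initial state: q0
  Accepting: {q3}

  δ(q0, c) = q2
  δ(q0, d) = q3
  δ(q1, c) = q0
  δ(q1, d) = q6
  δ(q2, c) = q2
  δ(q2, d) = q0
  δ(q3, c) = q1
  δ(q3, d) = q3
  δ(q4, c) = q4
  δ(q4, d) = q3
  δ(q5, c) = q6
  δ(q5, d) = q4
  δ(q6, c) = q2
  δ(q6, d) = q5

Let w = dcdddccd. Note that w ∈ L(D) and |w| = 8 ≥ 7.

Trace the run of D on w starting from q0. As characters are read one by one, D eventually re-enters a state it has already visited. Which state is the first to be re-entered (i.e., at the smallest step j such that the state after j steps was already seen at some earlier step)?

State sequence: q0 -d-> q3 -c-> q1 -d-> q6 -d-> q5 -d-> q4 -c-> q4 -c-> q4 -d-> q3
First repeat at step 6: q4 was already visited.

The earliest repeat is at step j = 6: D is in q4, which it already visited at step i = 5.

q4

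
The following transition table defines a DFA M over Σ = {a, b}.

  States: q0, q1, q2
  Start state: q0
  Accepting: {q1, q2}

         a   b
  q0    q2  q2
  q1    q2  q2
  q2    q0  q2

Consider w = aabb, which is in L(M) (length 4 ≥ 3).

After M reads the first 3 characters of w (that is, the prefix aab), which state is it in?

State sequence: q0 -a-> q2 -a-> q0 -b-> q2

After reading 3 characters, M is in state q2.
(This kind of state-tracing is the core of the pumping-lemma construction: with 3 states, pigeonhole forces a repeat within the first 3 steps.)

q2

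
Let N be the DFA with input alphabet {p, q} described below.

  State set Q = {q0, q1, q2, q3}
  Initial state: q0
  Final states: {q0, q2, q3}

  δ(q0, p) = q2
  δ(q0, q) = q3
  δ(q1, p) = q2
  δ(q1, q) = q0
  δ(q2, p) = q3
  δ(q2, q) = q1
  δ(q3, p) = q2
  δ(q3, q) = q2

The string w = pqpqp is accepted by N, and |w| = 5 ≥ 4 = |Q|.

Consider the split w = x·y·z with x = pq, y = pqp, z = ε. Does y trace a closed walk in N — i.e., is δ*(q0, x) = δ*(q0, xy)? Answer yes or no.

Run of N on the first 5 characters of w = p q p q p:
  step 0: q0  (start)
  step 1: q2  (read p: q0→q2)
  step 2: q1  (read q: q2→q1)
  step 3: q2  (read p: q1→q2)
  step 4: q1  (read q: q2→q1)
  step 5: q2  (read p: q1→q2)

After x (step 2): q1. After xy (step 5): q2.
They differ (q1 ≠ q2), so y is not a cycle from the state after x; this split is not the one the pumping-lemma construction produces, and pumping y need not keep the string in L(N).

no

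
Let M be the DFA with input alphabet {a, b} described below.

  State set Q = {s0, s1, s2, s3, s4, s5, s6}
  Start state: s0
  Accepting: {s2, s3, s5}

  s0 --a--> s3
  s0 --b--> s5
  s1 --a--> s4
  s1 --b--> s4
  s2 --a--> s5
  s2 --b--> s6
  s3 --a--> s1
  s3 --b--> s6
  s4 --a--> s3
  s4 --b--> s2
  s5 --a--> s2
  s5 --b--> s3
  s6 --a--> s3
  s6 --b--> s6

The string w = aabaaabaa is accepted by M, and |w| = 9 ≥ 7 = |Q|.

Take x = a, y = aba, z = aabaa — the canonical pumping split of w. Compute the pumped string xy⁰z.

xy⁰z = xz = a·aabaa = aaabaa.
Reading y = aba takes M from s3 back to s3, so after x the machine is still in s3, and z then leads to the accepting state s2. Hence aaabaa ∈ L(M).

aaabaa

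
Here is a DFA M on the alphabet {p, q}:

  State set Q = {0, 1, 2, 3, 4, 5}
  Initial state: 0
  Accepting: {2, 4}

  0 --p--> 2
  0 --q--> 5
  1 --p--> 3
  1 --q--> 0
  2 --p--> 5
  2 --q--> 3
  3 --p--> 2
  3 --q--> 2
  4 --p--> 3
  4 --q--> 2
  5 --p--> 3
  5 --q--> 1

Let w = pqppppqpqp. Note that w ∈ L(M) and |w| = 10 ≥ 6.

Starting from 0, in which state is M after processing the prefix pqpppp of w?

Run of M on the first 6 characters of w = p q p p p p:
  step 0: 0  (start)
  step 1: 2  (read p: 0→2)
  step 2: 3  (read q: 2→3)
  step 3: 2  (read p: 3→2)
  step 4: 5  (read p: 2→5)
  step 5: 3  (read p: 5→3)
  step 6: 2  (read p: 3→2)

After reading 6 characters, M is in state 2.

2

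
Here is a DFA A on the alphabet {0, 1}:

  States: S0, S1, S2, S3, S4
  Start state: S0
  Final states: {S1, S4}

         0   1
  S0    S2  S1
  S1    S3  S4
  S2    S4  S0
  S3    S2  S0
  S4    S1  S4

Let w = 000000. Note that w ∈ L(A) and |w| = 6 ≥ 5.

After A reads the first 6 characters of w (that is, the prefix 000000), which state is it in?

S4

Run of A on the first 6 characters of w = 0 0 0 0 0 0:
  step 0: S0  (start)
  step 1: S2  (read 0: S0→S2)
  step 2: S4  (read 0: S2→S4)
  step 3: S1  (read 0: S4→S1)
  step 4: S3  (read 0: S1→S3)
  step 5: S2  (read 0: S3→S2)
  step 6: S4  (read 0: S2→S4)

After reading 6 characters, A is in state S4.
(This kind of state-tracing is the core of the pumping-lemma construction: with 5 states, pigeonhole forces a repeat within the first 5 steps.)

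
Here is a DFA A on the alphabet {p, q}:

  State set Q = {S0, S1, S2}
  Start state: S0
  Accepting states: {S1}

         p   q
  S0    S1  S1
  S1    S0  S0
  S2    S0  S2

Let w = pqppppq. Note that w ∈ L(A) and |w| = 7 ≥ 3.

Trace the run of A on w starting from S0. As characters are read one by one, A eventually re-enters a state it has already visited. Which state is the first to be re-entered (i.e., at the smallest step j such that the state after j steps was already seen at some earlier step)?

State sequence: S0 -p-> S1 -q-> S0 -p-> S1 -p-> S0 -p-> S1 -p-> S0 -q-> S1
First repeat at step 2: S0 was already visited.

The earliest repeat is at step j = 2: A is in S0, which it already visited at step i = 0.

S0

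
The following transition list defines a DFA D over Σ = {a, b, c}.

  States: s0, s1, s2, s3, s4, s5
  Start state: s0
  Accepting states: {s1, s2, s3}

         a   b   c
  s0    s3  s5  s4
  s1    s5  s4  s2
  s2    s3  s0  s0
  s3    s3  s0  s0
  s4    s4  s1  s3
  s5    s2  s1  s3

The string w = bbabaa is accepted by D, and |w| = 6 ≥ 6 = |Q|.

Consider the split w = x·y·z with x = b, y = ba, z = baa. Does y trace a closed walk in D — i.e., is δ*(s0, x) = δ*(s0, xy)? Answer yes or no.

yes

Run of D on the first 3 characters of w = b b a:
  step 0: s0  (start)
  step 1: s5  (read b: s0→s5)
  step 2: s1  (read b: s5→s1)
  step 3: s5  (read a: s1→s5)

After x (step 1): s5. After xy (step 3): s5.
They match, so y = ba drives D around a cycle from s5 back to itself; pumping y any number of times keeps D in s5 before reading z, and xyⁱz ∈ L(D) for every i ≥ 0.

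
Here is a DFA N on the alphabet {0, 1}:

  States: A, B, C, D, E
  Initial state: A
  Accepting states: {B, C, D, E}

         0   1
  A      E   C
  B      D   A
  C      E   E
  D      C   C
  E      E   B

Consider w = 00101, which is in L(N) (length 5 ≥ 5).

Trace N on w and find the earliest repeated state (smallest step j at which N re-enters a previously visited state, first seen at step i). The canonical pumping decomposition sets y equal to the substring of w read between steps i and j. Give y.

State sequence: A -0-> E -0-> E -1-> B -0-> D -1-> C
First repeat at step 2: E was already visited.

So i = 1, j = 2, giving x = w[0:1] = 0, y = w[1:2] = 0, z = w[2:5] = 101.
Check: |xy| = 2 ≤ 5 and |y| = 1 ≥ 1. Reading y takes N from E back to E, so every xyⁱz is accepted.

0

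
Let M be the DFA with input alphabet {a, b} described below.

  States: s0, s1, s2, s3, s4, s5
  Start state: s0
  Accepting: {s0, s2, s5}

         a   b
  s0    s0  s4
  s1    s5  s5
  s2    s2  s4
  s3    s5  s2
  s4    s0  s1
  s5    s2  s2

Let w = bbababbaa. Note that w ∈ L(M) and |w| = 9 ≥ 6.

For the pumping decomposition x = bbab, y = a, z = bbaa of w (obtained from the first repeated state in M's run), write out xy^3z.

bbabaaabbaa

xy^3z = bbab·a·a·a·bbaa = bbabaaabbaa.
Reading y = a takes M from s2 back to s2, so after x·y·y·y the machine is still in s2, and z then leads to the accepting state s2. Hence bbabaaabbaa ∈ L(M).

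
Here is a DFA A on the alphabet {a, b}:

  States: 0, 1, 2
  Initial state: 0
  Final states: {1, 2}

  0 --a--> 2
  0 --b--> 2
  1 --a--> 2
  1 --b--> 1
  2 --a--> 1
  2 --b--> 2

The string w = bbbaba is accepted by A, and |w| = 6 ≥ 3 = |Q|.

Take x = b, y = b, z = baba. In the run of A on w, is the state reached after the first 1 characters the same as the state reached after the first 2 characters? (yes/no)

State sequence: 0 -b-> 2 -b-> 2

After x (step 1): 2. After xy (step 2): 2.
They match, so y = b drives A around a cycle from 2 back to itself; pumping y any number of times keeps A in 2 before reading z, and xyⁱz ∈ L(A) for every i ≥ 0.

yes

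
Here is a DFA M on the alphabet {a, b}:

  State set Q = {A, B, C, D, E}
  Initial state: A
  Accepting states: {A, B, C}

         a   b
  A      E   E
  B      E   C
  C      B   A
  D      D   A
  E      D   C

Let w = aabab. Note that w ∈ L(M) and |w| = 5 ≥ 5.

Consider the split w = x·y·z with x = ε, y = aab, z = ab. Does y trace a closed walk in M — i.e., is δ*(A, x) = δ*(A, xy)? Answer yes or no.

yes

Run of M on the first 3 characters of w = a a b:
  step 0: A  (start)
  step 1: E  (read a: A→E)
  step 2: D  (read a: E→D)
  step 3: A  (read b: D→A)

After x (step 0): A. After xy (step 3): A.
They match, so y = aab drives M around a cycle from A back to itself; pumping y any number of times keeps M in A before reading z, and xyⁱz ∈ L(M) for every i ≥ 0.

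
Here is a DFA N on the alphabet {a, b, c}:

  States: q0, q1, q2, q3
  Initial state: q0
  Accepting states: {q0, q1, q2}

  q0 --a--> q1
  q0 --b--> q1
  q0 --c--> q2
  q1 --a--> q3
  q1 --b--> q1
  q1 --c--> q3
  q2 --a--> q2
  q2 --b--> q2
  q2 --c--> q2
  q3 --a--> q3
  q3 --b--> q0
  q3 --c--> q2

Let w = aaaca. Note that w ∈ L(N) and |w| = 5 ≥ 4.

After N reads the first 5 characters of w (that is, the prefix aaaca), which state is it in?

State sequence: q0 -a-> q1 -a-> q3 -a-> q3 -c-> q2 -a-> q2

After reading 5 characters, N is in state q2.
(This kind of state-tracing is the core of the pumping-lemma construction: with 4 states, pigeonhole forces a repeat within the first 4 steps.)

q2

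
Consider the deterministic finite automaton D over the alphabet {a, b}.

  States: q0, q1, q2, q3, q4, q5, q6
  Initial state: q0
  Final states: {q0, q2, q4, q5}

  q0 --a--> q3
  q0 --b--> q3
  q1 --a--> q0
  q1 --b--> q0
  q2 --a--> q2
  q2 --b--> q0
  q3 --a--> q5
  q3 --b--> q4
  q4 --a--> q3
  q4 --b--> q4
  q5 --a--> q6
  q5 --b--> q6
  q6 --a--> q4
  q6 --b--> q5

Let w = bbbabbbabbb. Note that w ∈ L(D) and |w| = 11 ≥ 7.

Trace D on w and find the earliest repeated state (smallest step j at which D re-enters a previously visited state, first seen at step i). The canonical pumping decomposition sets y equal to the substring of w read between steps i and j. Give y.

State sequence: q0 -b-> q3 -b-> q4 -b-> q4 -a-> q3 -b-> q4 -b-> q4 -b-> q4 -a-> q3 -b-> q4 -b-> q4 -b-> q4
First repeat at step 3: q4 was already visited.

So i = 2, j = 3, giving x = w[0:2] = bb, y = w[2:3] = b, z = w[3:11] = abbbabbb.
Check: |xy| = 3 ≤ 7 and |y| = 1 ≥ 1. Reading y takes D from q4 back to q4, so every xyⁱz is accepted.
Since D has 7 states, any run of length ≥ 7 visits 7+1 states, so by pigeonhole some state repeats within the first 7 steps — that repeat gives the pumpable loop.

b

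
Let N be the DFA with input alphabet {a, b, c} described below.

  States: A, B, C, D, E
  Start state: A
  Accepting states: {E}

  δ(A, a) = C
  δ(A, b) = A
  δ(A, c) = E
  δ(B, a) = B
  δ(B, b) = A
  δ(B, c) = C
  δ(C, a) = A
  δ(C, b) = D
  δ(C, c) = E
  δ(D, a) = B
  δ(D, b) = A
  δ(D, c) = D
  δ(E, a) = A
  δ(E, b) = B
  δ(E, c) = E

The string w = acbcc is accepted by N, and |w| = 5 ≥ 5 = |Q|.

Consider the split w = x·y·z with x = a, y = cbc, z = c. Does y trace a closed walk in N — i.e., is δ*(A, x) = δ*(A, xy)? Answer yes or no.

State sequence: A -a-> C -c-> E -b-> B -c-> C

After x (step 1): C. After xy (step 4): C.
They match, so y = cbc drives N around a cycle from C back to itself; pumping y any number of times keeps N in C before reading z, and xyⁱz ∈ L(N) for every i ≥ 0.

yes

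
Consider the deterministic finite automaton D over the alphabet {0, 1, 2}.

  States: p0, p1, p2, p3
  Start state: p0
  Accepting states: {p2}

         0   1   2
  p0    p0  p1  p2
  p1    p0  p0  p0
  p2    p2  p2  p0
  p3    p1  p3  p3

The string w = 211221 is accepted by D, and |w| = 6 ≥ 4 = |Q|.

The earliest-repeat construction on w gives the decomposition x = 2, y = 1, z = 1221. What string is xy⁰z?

21221

xy⁰z = xz = 2·1221 = 21221.
Reading y = 1 takes D from p2 back to p2, so after x the machine is still in p2, and z then leads to the accepting state p2. Hence 21221 ∈ L(D).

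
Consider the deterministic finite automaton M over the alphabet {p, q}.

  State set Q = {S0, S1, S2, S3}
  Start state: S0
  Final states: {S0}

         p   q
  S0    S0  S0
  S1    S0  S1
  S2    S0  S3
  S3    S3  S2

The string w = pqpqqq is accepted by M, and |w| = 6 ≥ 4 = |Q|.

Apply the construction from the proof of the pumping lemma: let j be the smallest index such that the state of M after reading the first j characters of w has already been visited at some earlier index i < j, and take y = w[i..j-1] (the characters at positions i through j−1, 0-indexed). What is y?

p

Run of M on w = p q p q q q:
  step 0: S0  (start)
  step 1: S0  (read p: S0→S0)   ← first repeat (S0 seen earlier)
  step 2: S0  (read q: S0→S0)
  step 3: S0  (read p: S0→S0)
  step 4: S0  (read q: S0→S0)
  step 5: S0  (read q: S0→S0)
  step 6: S0  (read q: S0→S0)

So i = 0, j = 1, giving x = w[0:0] = ε, y = w[0:1] = p, z = w[1:6] = qpqqq.
Check: |xy| = 1 ≤ 4 and |y| = 1 ≥ 1. Reading y takes M from S0 back to S0, so every xyⁱz is accepted.
Pumping length from the standard proof: p = 4 (the number of states). The repeated state found above gives |xy| = j ≤ 4 and |y| = j − i ≥ 1.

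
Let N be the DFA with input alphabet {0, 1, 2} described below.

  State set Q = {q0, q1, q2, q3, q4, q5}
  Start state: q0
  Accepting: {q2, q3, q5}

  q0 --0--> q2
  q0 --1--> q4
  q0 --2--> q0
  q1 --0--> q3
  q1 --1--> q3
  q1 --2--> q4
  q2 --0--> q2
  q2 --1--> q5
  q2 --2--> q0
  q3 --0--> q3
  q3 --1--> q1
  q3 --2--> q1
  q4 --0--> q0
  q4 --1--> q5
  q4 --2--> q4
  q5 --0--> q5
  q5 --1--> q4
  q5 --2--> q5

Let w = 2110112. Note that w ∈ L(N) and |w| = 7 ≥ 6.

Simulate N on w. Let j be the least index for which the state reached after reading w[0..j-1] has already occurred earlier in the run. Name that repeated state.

q0

State sequence: q0 -2-> q0 -1-> q4 -1-> q5 -0-> q5 -1-> q4 -1-> q5 -2-> q5
First repeat at step 1: q0 was already visited.

The earliest repeat is at step j = 1: N is in q0, which it already visited at step i = 0.
Since N has 6 states, any run of length ≥ 6 visits 6+1 states, so by pigeonhole some state repeats within the first 6 steps — that repeat gives the pumpable loop.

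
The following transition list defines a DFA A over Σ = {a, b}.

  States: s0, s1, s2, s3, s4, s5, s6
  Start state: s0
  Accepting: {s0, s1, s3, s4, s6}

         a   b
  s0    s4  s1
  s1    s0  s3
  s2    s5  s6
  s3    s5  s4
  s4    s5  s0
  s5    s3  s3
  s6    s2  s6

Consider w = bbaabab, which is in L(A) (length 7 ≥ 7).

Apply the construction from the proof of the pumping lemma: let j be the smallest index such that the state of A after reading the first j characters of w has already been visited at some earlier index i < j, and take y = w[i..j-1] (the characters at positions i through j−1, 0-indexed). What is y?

aa

State sequence: s0 -b-> s1 -b-> s3 -a-> s5 -a-> s3 -b-> s4 -a-> s5 -b-> s3
First repeat at step 4: s3 was already visited.

So i = 2, j = 4, giving x = w[0:2] = bb, y = w[2:4] = aa, z = w[4:7] = bab.
Check: |xy| = 4 ≤ 7 and |y| = 2 ≥ 1. Reading y takes A from s3 back to s3, so every xyⁱz is accepted.
With |Q| = 7, pigeonhole forces a state repeat no later than step 7; the substring read between the first and second visits to that state can be pumped.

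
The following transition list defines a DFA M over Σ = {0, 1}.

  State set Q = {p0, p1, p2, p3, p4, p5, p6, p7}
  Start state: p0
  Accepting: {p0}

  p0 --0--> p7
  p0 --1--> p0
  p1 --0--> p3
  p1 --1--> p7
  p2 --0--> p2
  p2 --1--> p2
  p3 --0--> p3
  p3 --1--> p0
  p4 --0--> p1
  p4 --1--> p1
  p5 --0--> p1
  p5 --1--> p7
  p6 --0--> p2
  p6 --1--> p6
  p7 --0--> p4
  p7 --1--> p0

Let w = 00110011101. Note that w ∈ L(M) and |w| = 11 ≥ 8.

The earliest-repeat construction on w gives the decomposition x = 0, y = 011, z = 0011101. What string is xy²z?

00110110011101

xy^2z = 0·011·011·0011101 = 00110110011101.
Reading y = 011 takes M from p7 back to p7, so after x·y·y the machine is still in p7, and z then leads to the accepting state p0. Hence 00110110011101 ∈ L(M).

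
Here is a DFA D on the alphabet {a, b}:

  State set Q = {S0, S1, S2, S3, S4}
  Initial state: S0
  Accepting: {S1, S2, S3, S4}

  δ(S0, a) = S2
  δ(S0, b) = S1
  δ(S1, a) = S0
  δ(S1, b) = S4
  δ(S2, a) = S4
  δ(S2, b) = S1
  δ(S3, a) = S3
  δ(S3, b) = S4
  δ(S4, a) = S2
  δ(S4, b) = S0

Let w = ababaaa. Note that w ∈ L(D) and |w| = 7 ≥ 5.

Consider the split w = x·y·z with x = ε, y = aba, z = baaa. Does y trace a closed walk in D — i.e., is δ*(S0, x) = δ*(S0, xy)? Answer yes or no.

Run of D on the first 3 characters of w = a b a:
  step 0: S0  (start)
  step 1: S2  (read a: S0→S2)
  step 2: S1  (read b: S2→S1)
  step 3: S0  (read a: S1→S0)

After x (step 0): S0. After xy (step 3): S0.
They match, so y = aba drives D around a cycle from S0 back to itself; pumping y any number of times keeps D in S0 before reading z, and xyⁱz ∈ L(D) for every i ≥ 0.

yes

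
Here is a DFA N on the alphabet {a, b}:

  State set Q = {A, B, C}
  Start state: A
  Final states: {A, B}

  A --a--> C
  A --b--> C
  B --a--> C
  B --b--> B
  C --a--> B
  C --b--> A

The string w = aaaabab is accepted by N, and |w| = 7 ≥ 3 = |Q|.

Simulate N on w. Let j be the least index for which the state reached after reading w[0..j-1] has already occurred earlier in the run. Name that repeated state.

C

State sequence: A -a-> C -a-> B -a-> C -a-> B -b-> B -a-> C -b-> A
First repeat at step 3: C was already visited.

The earliest repeat is at step j = 3: N is in C, which it already visited at step i = 1.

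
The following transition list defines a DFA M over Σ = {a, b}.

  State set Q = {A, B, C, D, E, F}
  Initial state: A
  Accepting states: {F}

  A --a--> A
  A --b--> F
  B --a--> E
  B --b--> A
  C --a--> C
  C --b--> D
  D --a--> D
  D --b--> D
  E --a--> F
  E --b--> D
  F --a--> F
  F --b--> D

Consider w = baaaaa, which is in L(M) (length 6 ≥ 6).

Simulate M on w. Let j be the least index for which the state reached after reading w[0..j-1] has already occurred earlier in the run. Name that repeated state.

State sequence: A -b-> F -a-> F -a-> F -a-> F -a-> F -a-> F
First repeat at step 2: F was already visited.

The earliest repeat is at step j = 2: M is in F, which it already visited at step i = 1.
Since M has 6 states, any run of length ≥ 6 visits 6+1 states, so by pigeonhole some state repeats within the first 6 steps — that repeat gives the pumpable loop.

F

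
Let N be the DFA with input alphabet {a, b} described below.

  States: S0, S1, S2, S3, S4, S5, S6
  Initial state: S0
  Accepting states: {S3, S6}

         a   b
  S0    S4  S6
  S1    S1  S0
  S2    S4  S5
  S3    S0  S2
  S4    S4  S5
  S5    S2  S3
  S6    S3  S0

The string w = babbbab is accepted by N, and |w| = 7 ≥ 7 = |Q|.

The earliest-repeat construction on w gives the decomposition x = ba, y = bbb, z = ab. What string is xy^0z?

baab

xy⁰z = xz = ba·ab = baab.
Reading y = bbb takes N from S3 back to S3, so after x the machine is still in S3, and z then leads to the accepting state S6. Hence baab ∈ L(N).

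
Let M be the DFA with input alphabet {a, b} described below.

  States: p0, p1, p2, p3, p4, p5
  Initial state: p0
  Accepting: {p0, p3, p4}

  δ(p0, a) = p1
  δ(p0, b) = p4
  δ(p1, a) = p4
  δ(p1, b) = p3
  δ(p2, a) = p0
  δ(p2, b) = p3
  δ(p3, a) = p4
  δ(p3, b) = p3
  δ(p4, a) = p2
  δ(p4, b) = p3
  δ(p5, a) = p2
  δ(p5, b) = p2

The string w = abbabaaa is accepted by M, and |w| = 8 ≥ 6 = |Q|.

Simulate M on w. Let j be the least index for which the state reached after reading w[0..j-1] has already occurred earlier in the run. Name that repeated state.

Run of M on w = a b b a b a a a:
  step 0: p0  (start)
  step 1: p1  (read a: p0→p1)
  step 2: p3  (read b: p1→p3)
  step 3: p3  (read b: p3→p3)   ← first repeat (p3 seen earlier)
  step 4: p4  (read a: p3→p4)
  step 5: p3  (read b: p4→p3)
  step 6: p4  (read a: p3→p4)
  step 7: p2  (read a: p4→p2)
  step 8: p0  (read a: p2→p0)

The earliest repeat is at step j = 3: M is in p3, which it already visited at step i = 2.
With |Q| = 6, pigeonhole forces a state repeat no later than step 6; the substring read between the first and second visits to that state can be pumped.

p3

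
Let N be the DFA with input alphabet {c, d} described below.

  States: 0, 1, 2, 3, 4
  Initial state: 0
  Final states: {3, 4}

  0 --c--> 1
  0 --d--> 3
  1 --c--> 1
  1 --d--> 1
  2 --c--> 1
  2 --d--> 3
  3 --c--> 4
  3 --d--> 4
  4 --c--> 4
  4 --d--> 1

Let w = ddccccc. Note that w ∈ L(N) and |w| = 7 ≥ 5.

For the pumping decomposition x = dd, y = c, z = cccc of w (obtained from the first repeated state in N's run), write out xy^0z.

xy⁰z = xz = dd·cccc = ddcccc.
Reading y = c takes N from 4 back to 4, so after x the machine is still in 4, and z then leads to the accepting state 4. Hence ddcccc ∈ L(N).

ddcccc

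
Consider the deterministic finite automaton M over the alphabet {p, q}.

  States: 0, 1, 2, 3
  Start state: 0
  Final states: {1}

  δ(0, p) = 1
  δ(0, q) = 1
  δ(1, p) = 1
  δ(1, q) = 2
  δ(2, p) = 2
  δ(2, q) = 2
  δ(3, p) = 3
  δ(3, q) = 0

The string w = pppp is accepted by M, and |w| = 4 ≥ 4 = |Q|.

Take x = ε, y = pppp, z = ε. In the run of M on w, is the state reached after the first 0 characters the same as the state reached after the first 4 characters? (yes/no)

State sequence: 0 -p-> 1 -p-> 1 -p-> 1 -p-> 1

After x (step 0): 0. After xy (step 4): 1.
They differ (0 ≠ 1), so y is not a cycle from the state after x; this split is not the one the pumping-lemma construction produces, and pumping y need not keep the string in L(M).

no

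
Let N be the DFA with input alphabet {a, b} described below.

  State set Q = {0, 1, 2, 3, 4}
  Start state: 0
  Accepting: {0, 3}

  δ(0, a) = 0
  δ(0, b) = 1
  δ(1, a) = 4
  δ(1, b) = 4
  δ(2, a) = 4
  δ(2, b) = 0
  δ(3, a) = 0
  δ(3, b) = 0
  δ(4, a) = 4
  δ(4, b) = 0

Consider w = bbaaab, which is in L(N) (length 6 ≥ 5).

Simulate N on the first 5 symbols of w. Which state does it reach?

State sequence: 0 -b-> 1 -b-> 4 -a-> 4 -a-> 4 -a-> 4

After reading 5 characters, N is in state 4.
(This kind of state-tracing is the core of the pumping-lemma construction: with 5 states, pigeonhole forces a repeat within the first 5 steps.)

4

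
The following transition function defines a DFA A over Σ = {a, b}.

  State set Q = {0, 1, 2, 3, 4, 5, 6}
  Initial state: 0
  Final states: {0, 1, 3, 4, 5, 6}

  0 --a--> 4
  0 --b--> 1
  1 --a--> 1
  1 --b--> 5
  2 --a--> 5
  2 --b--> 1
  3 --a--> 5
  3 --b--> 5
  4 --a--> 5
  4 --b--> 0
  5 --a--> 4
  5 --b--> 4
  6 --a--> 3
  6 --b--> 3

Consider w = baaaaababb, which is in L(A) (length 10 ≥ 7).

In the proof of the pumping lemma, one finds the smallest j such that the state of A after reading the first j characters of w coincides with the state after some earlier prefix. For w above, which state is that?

State sequence: 0 -b-> 1 -a-> 1 -a-> 1 -a-> 1 -a-> 1 -a-> 1 -b-> 5 -a-> 4 -b-> 0 -b-> 1
First repeat at step 2: 1 was already visited.

The earliest repeat is at step j = 2: A is in 1, which it already visited at step i = 1.
The DFA has 7 states, so the proof of the pumping lemma guarantees a repeated state among the first 7+1 visited; the segment between the two visits is the pumpable y.

1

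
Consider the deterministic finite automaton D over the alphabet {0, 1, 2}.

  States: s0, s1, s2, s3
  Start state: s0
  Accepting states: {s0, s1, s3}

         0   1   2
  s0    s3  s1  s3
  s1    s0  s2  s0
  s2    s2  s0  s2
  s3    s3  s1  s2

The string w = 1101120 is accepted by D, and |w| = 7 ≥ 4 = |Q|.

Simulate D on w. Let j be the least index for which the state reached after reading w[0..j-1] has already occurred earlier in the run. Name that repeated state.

State sequence: s0 -1-> s1 -1-> s2 -0-> s2 -1-> s0 -1-> s1 -2-> s0 -0-> s3
First repeat at step 3: s2 was already visited.

The earliest repeat is at step j = 3: D is in s2, which it already visited at step i = 2.
With |Q| = 4, pigeonhole forces a state repeat no later than step 4; the substring read between the first and second visits to that state can be pumped.

s2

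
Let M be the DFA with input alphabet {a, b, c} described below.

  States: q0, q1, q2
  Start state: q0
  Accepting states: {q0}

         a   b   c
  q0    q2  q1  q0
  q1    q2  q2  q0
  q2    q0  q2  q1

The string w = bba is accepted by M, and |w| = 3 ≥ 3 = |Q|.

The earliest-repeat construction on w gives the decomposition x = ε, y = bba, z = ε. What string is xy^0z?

xy⁰z = xz = ε·ε = ε.
Reading y = bba takes M from q0 back to q0, so after x the machine is still in q0, and z then leads to the accepting state q0. Hence ε ∈ L(M).

ε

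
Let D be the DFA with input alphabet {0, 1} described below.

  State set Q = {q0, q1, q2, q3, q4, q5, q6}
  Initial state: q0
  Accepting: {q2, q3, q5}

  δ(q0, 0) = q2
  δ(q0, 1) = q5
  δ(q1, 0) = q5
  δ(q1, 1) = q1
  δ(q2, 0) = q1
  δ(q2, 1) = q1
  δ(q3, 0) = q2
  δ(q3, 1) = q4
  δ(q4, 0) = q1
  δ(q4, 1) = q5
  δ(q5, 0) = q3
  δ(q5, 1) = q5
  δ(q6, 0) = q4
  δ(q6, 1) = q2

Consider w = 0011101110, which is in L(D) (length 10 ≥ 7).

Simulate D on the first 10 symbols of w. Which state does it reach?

State sequence: q0 -0-> q2 -0-> q1 -1-> q1 -1-> q1 -1-> q1 -0-> q5 -1-> q5 -1-> q5 -1-> q5 -0-> q3

After reading 10 characters, D is in state q3.

q3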